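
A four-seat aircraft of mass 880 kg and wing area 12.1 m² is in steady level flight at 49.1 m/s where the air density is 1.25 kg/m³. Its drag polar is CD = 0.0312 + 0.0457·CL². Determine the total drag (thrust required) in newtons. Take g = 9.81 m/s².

D = 756 N

Weight W = mg = 880 × 9.81 = 8632.8 N; in level flight L = W.
q = ½ρv² = ½ × 1.25 × 49.1² = 1507 Pa.
CL = 2W/(ρv²S) = 2×8632.8/(1.25×49.1²×12.1) = 0.4735.
CD = 0.0312 + 0.0457 × 0.4735² = 0.04145.
D = q·S·CD = 1507 × 12.1 × 0.04145 = 755.6 N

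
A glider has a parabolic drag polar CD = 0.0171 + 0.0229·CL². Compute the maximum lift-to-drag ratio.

(L/D)max = 25.3

For CD = CD0 + K·CL², (L/D)max occurs at CL* = √(CD0/K) and equals 1/(2√(K·CD0)).
(L/D)max = 1/(2√(0.0229 × 0.0171)) = 1/(2 × 0.01979) = 25.3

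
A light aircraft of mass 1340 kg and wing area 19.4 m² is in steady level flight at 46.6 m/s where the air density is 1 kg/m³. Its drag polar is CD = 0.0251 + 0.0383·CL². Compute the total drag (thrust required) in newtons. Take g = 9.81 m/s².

Weight W = mg = 1340 × 9.81 = 13145 N; in level flight L = W.
Dynamic pressure q = 0.5 × 1 × 46.6² = 1086 Pa.
Required CL = L/(qS) = 13145/(1086·19.4) = 0.6241.
CD = 0.0251 + 0.0383 × 0.6241² = 0.04002.
D = q·S·CD = 1086 × 19.4 × 0.04002 = 842.9 N

D = 843 N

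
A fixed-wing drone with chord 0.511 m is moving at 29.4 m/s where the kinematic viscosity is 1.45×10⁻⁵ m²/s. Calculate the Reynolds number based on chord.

Re = v·c/ν = 29.4 × 0.511 / (1.45×10⁻⁵) = 1.04×10^6

Re = 1.04×10^6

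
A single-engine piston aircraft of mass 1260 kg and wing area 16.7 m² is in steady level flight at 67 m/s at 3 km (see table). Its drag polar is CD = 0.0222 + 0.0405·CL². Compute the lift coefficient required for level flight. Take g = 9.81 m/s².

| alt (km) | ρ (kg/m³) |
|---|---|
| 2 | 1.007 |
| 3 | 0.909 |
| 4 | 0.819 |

CL = 0.363

At 3 km, from the table: ρ = 0.909 kg/m³.
In steady level flight, lift balances weight: W = mg = 1260 × 9.81 = 12361 N.
Dynamic pressure q = 0.5 × 0.909 × 67² = 2040 Pa.
CL = 2W/(ρv²S) = 2×12361/(0.909×67²×16.7) = 0.3628.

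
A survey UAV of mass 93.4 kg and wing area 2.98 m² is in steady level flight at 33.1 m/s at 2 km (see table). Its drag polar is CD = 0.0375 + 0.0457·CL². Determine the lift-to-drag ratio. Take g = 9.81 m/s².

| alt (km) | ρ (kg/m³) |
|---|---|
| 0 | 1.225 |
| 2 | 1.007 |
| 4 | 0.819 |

L/D = 10.8

At 2 km, from the table: ρ = 1.007 kg/m³.
Level flight ⇒ L = W = m·g = 93.4 × 9.81 = 916.25 N.
q = ½ρv² = ½ × 1.007 × 33.1² = 551.6 Pa.
Required CL = L/(qS) = 916.25/(551.6·2.98) = 0.5574.
CD = 0.0375 + 0.0457 × 0.5574² = 0.0517.
L/D = CL/CD = 0.5574 / 0.0517 = 10.8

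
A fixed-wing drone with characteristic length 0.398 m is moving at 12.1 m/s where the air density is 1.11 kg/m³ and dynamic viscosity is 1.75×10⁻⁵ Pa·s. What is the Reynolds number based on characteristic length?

Re = ρ·v·c/μ = 1.11 × 12.1 × 0.398 / (1.75×10⁻⁵) = 3.05×10^5

Re = 3.05×10^5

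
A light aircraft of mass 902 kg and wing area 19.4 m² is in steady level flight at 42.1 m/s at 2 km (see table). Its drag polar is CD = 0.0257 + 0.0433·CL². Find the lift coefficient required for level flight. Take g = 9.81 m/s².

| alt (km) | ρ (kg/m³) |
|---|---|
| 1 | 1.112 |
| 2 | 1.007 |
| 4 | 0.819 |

At 2 km, from the table: ρ = 1.007 kg/m³.
Weight W = mg = 902 × 9.81 = 8848.6 N; in level flight L = W.
q = ½ρv² = ½ × 1.007 × 42.1² = 892.4 Pa.
CL = W/(q·S) = 8848.6 / (892.4 × 19.4) = 0.5111.

CL = 0.511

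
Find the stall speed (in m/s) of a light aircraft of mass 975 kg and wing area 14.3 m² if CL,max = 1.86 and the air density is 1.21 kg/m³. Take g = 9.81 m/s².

V_stall = 24.4 m/s

Weight W = mg = 975 × 9.81 = 9565 N.
V_stall = √(2W/(ρ·S·CL,max)) = √(2 × 9565 / (1.21 × 14.3 × 1.86))
V_stall = √594.4 = 24.4 m/s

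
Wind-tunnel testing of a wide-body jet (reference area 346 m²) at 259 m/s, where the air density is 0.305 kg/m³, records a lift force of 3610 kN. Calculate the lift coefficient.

CL = 1.02

From L = ½ρv²S·CL, rearranging gives CL = 2L/(ρv²S).
CL = 2 × 3.61×10^6 / (0.305 × 259² × 346) = 1.02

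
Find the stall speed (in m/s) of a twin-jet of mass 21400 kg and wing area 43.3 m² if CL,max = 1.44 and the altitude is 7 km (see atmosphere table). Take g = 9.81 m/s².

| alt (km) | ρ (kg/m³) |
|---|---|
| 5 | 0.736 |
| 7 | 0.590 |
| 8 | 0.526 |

V_stall = 107 m/s

At 7 km, from the table: ρ = 0.590 kg/m³.
Weight W = mg = 21400 × 9.81 = 2.099×10^5 N.
From L = ½ρV²S·CL,max = W: V_stall = √(2W/(ρSCL,max)) = √(2·2.099×10^5/(0.59·43.3·1.44))
V_stall = √11410 = 107 m/s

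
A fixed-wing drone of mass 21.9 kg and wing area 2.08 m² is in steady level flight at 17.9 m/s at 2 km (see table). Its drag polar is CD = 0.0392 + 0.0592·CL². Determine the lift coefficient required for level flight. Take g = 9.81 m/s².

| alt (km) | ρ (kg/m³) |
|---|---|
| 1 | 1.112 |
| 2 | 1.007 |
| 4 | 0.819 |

CL = 0.64

At 2 km, from the table: ρ = 1.007 kg/m³.
Weight W = mg = 21.9 × 9.81 = 214.84 N; in level flight L = W.
Dynamic pressure q = 0.5 × 1.007 × 17.9² = 161.3 Pa.
Required CL = L/(qS) = 214.84/(161.3·2.08) = 0.6402.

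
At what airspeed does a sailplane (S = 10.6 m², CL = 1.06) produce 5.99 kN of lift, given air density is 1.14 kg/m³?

L = ½ρv²S·CL ⇒ v = √(2L/(ρ·S·CL))
v = √(2 × 5990 / (1.14 × 10.6 × 1.06)) = √935.3 = 30.6 m/s

v = 30.6 m/s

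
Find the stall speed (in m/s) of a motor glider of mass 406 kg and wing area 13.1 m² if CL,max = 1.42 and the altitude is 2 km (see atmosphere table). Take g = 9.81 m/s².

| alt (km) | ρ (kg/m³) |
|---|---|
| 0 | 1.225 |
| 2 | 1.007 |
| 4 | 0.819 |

At 2 km, from the table: ρ = 1.007 kg/m³.
Stall occurs when L = W at CL,max. W = mg = 406 × 9.81 = 3983 N.
V_stall = √(2W/(ρ·S·CL,max)) = √(2 × 3983 / (1.007 × 13.1 × 1.42))
V_stall = √425.2 = 20.6 m/s

V_stall = 20.6 m/s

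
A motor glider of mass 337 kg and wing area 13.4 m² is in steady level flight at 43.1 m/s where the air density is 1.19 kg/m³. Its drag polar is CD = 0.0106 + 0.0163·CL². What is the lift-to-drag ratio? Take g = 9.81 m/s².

In steady level flight, lift balances weight: W = mg = 337 × 9.81 = 3306 N.
Dynamic pressure q = 0.5 × 1.19 × 43.1² = 1105 Pa.
Required CL = L/(qS) = 3306/(1105·13.4) = 0.2232.
CD = 0.0106 + 0.0163 × 0.2232² = 0.01141.
L/D = CL/CD = 0.2232 / 0.01141 = 19.6

L/D = 19.6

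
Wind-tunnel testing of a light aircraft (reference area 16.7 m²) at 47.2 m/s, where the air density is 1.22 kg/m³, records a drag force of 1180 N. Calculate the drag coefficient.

From D = ½ρv²S·CD, rearranging gives CD = 2D/(ρv²S).
CD = 2 × 1180 / (1.22 × 47.2² × 16.7) = 0.052

CD = 0.052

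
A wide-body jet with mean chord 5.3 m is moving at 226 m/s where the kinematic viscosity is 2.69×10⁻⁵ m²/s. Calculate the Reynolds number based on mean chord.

Re = v·c/ν = 226 × 5.3 / (2.69×10⁻⁵) = 4.45×10^7

Re = 4.45×10^7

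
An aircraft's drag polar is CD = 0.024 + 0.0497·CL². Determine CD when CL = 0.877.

CD = 0.024 + 0.0497 × 0.877² = 0.024 + 0.03823 = 0.0622

CD = 0.0622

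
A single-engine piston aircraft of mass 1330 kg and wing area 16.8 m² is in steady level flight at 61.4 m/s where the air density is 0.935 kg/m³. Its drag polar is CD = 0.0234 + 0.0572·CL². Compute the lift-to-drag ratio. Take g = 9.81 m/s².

Weight W = mg = 1330 × 9.81 = 13047 N; in level flight L = W.
q = ½ρv² = ½ × 0.935 × 61.4² = 1762 Pa.
CL = W/(q·S) = 13047 / (1762 × 16.8) = 0.4406.
CD = 0.0234 + 0.0572 × 0.4406² = 0.03451.
L/D = CL/CD = 0.4406 / 0.03451 = 12.8

L/D = 12.8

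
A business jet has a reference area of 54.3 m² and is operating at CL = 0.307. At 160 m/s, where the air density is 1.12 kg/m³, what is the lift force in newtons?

Dynamic pressure q = ½ρv² = ½ × 1.12 × 160² = 14340 Pa.
L = q·S·CL = 14340 × 54.3 × 0.307 = 2.39×10^5 N ≈ 239 kN

L = 2.39×10^5 N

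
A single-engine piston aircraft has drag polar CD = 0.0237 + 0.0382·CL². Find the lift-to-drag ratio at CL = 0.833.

L/D = 16.6

CD = 0.0237 + 0.0382 × 0.833² = 0.05021
L/D = CL/CD = 0.833 / 0.05021 = 16.6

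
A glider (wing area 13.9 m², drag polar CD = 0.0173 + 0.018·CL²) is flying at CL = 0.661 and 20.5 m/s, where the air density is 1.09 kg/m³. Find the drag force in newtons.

D = 80.1 N

CD = 0.0173 + 0.018 × 0.661² = 0.02516
D = ½ρv²S·CD = ½ × 1.09 × 20.5² × 13.9 × 0.02516 = 80.1 N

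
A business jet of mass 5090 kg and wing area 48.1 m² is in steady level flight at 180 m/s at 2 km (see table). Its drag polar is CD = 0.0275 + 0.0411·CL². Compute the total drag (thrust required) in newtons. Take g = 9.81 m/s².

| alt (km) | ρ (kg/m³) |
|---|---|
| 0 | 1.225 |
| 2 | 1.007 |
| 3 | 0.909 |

D = 21700 N

At 2 km, from the table: ρ = 1.007 kg/m³.
Level flight ⇒ L = W = m·g = 5090 × 9.81 = 49933 N.
Dynamic pressure q = 0.5 × 1.007 × 180² = 16310 Pa.
CL = W/(q·S) = 49933 / (16310 × 48.1) = 0.06364.
CD = 0.0275 + 0.0411 × 0.06364² = 0.02767.
D = q·S·CD = 16310 × 48.1 × 0.02767 = 21710 N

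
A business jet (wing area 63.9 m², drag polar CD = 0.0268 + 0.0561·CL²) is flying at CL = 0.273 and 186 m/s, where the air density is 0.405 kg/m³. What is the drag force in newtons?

D = 13900 N

CD = 0.0268 + 0.0561 × 0.273² = 0.03098
D = ½ρv²S·CD = ½ × 0.405 × 186² × 63.9 × 0.03098 = 13900 N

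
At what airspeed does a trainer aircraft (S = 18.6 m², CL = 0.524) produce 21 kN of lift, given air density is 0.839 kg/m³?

v = 71.7 m/s

L = ½ρv²S·CL ⇒ v = √(2L/(ρ·S·CL))
v = √(2 × 21000 / (0.839 × 18.6 × 0.524)) = √5136 = 71.7 m/s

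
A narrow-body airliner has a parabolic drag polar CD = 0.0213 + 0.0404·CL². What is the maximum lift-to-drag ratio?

(L/D)max = 17

For CD = CD0 + K·CL², (L/D)max occurs at CL* = √(CD0/K) and equals 1/(2√(K·CD0)).
(L/D)max = 1/(2√(0.0404 × 0.0213)) = 1/(2 × 0.02933) = 17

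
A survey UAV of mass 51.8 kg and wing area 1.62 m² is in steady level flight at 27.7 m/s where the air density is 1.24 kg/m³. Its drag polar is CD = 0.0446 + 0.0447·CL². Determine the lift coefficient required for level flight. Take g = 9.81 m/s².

CL = 0.659

Level flight ⇒ L = W = m·g = 51.8 × 9.81 = 508.16 N.
q = ½ρv² = ½ × 1.24 × 27.7² = 475.7 Pa.
CL = W/(q·S) = 508.16 / (475.7 × 1.62) = 0.6594.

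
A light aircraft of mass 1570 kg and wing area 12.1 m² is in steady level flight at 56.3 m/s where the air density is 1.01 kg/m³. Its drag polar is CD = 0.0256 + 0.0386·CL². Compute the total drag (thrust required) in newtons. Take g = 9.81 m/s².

In steady level flight, lift balances weight: W = mg = 1570 × 9.81 = 15402 N.
Dynamic pressure q = 0.5 × 1.01 × 56.3² = 1601 Pa.
Required CL = L/(qS) = 15402/(1601·12.1) = 0.7952.
CD = 0.0256 + 0.0386 × 0.7952² = 0.05001.
D = q·S·CD = 1601 × 12.1 × 0.05001 = 968.6 N

D = 969 N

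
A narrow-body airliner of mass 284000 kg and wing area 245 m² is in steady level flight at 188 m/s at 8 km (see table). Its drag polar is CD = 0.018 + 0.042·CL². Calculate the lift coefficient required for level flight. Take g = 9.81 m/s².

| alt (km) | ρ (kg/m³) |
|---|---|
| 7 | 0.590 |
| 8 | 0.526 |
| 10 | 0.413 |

CL = 1.22

At 8 km, from the table: ρ = 0.526 kg/m³.
In steady level flight, lift balances weight: W = mg = 284000 × 9.81 = 2.786×10^6 N.
Dynamic pressure q = 0.5 × 0.526 × 188² = 9295 Pa.
Required CL = L/(qS) = 2.786×10^6/(9295·245) = 1.223.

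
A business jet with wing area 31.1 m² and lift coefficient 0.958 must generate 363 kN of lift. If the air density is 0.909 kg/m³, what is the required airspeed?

L = ½ρv²S·CL ⇒ v = √(2L/(ρ·S·CL))
v = √(2 × 3.63×10^5 / (0.909 × 31.1 × 0.958)) = √26810 = 164 m/s

v = 164 m/s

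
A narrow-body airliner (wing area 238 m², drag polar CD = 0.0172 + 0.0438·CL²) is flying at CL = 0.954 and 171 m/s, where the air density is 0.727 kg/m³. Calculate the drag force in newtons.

CD = 0.0172 + 0.0438 × 0.954² = 0.05706
D = ½ρv²S·CD = ½ × 0.727 × 171² × 238 × 0.05706 = 1.44×10^5 N

D = 1.44×10^5 N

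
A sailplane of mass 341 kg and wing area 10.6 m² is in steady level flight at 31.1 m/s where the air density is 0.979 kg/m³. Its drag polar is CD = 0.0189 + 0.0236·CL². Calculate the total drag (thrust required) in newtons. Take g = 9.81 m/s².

In steady level flight, lift balances weight: W = mg = 341 × 9.81 = 3345.2 N.
Dynamic pressure q = 0.5 × 0.979 × 31.1² = 473.4 Pa.
Required CL = L/(qS) = 3345.2/(473.4·10.6) = 0.6666.
CD = 0.0189 + 0.0236 × 0.6666² = 0.02939.
D = q·S·CD = 473.4 × 10.6 × 0.02939 = 147.5 N

D = 147 N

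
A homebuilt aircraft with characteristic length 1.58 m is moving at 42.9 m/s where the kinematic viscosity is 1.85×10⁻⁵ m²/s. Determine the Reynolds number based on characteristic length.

Re = 3.66×10^6

Re = v·c/ν = 42.9 × 1.58 / (1.85×10⁻⁵) = 3.66×10^6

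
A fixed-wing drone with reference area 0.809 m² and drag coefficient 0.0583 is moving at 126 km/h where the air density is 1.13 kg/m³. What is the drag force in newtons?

Convert speed: v = 126 km/h ÷ 3.6 = 35 m/s.
D = ½ρv²S·CD = ½ × 1.13 × 35² × 0.809 × 0.0583 = 32.6 N

D = 32.6 N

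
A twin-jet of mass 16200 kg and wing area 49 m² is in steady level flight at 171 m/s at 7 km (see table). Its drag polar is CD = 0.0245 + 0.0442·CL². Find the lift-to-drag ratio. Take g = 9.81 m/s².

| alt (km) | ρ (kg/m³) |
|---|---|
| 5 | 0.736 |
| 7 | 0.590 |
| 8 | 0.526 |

At 7 km, from the table: ρ = 0.590 kg/m³.
Weight W = mg = 16200 × 9.81 = 1.5892×10^5 N; in level flight L = W.
Dynamic pressure q = 0.5 × 0.59 × 171² = 8626 Pa.
CL = 2W/(ρv²S) = 2×1.5892×10^5/(0.59×171²×49) = 0.376.
CD = 0.0245 + 0.0442 × 0.376² = 0.03075.
L/D = CL/CD = 0.376 / 0.03075 = 12.2

L/D = 12.2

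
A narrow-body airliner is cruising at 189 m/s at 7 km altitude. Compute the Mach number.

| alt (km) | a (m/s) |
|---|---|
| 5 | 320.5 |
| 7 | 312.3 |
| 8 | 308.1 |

M = 0.605

At 7 km, from the table: a = 312.3 m/s.
M = v/a = 189 / 312.3 = 0.605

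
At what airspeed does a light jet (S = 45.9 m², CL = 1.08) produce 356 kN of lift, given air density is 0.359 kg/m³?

L = ½ρv²S·CL ⇒ v = √(2L/(ρ·S·CL))
v = √(2 × 3.56×10^5 / (0.359 × 45.9 × 1.08)) = √40010 = 200 m/s

v = 200 m/s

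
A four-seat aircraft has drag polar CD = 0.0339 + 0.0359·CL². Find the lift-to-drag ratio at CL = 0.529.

L/D = 12

CD = 0.0339 + 0.0359 × 0.529² = 0.04395
L/D = CL/CD = 0.529 / 0.04395 = 12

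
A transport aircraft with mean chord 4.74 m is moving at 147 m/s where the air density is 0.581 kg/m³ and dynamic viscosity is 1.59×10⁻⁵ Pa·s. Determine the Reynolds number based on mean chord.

Re = ρ·v·c/μ = 0.581 × 147 × 4.74 / (1.59×10⁻⁵) = 2.55×10^7

Re = 2.55×10^7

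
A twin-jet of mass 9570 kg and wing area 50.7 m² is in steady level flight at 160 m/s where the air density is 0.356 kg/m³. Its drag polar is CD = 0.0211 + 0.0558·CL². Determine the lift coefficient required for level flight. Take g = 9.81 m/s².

CL = 0.406

Level flight ⇒ L = W = m·g = 9570 × 9.81 = 93882 N.
Dynamic pressure q = 0.5 × 0.356 × 160² = 4557 Pa.
CL = 2W/(ρv²S) = 2×93882/(0.356×160²×50.7) = 0.4064.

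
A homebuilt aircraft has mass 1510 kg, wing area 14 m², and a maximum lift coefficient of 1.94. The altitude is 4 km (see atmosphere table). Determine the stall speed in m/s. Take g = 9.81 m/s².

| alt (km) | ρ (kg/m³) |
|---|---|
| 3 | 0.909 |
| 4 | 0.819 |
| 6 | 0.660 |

V_stall = 36.5 m/s

At 4 km, from the table: ρ = 0.819 kg/m³.
Weight W = mg = 1510 × 9.81 = 14810 N.
From L = ½ρV²S·CL,max = W: V_stall = √(2W/(ρSCL,max)) = √(2·14810/(0.819·14·1.94))
V_stall = √1332 = 36.5 m/s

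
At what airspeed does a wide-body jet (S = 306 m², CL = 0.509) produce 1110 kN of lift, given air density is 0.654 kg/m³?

L = ½ρv²S·CL ⇒ v = √(2L/(ρ·S·CL))
v = √(2 × 1.11×10^6 / (0.654 × 306 × 0.509)) = √21790 = 148 m/s

v = 148 m/s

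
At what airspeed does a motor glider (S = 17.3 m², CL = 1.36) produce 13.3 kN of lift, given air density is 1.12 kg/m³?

L = ½ρv²S·CL ⇒ v = √(2L/(ρ·S·CL))
v = √(2 × 13300 / (1.12 × 17.3 × 1.36)) = √1009 = 31.8 m/s

v = 31.8 m/s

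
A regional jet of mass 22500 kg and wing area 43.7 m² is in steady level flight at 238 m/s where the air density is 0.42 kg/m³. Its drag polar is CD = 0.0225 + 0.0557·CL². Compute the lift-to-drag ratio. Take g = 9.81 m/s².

L/D = 13

Level flight ⇒ L = W = m·g = 22500 × 9.81 = 2.2072×10^5 N.
Dynamic pressure q = 0.5 × 0.42 × 238² = 11900 Pa.
CL = 2W/(ρv²S) = 2×2.2072×10^5/(0.42×238²×43.7) = 0.4246.
CD = 0.0225 + 0.0557 × 0.4246² = 0.03254.
L/D = CL/CD = 0.4246 / 0.03254 = 13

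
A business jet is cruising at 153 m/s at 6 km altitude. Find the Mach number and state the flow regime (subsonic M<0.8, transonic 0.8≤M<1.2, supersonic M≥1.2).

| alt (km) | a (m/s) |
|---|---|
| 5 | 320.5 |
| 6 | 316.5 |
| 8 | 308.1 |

At 6 km, from the table: a = 316.5 m/s.
M = v/a = 153 / 316.5 = 0.483
M = 0.483 → subsonic.

M = 0.483 (subsonic)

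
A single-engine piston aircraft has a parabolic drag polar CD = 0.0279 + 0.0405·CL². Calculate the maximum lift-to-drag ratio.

For CD = CD0 + K·CL², (L/D)max occurs at CL* = √(CD0/K) and equals 1/(2√(K·CD0)).
(L/D)max = 1/(2√(0.0405 × 0.0279)) = 1/(2 × 0.03361) = 14.9

(L/D)max = 14.9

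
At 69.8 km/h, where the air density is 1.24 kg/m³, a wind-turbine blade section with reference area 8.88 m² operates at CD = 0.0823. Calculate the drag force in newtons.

Convert speed: v = 69.8 km/h ÷ 3.6 = 19.39 m/s.
D = ½ρv²S·CD = ½ × 1.24 × 19.39² × 8.88 × 0.0823 = 170 N

D = 170 N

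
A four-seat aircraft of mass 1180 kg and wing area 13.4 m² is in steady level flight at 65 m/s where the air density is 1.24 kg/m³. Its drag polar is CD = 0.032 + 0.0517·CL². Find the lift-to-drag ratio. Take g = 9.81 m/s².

L/D = 8.77

Level flight ⇒ L = W = m·g = 1180 × 9.81 = 11576 N.
q = ½ρv² = ½ × 1.24 × 65² = 2620 Pa.
CL = 2W/(ρv²S) = 2×11576/(1.24×65²×13.4) = 0.3298.
CD = 0.032 + 0.0517 × 0.3298² = 0.03762.
L/D = CL/CD = 0.3298 / 0.03762 = 8.77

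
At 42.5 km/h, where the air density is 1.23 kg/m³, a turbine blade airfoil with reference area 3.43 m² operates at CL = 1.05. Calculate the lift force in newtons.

L = 309 N

Convert speed: v = 42.5 km/h ÷ 3.6 = 11.81 m/s.
Dynamic pressure q = ½ρv² = ½ × 1.23 × 11.81² = 85.71 Pa.
L = q·S·CL = 85.71 × 3.43 × 1.05 = 309 N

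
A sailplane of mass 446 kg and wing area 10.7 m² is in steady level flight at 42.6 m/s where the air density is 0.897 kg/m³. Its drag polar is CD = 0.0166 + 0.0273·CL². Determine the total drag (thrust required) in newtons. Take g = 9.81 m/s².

Level flight ⇒ L = W = m·g = 446 × 9.81 = 4375.3 N.
Dynamic pressure q = 0.5 × 0.897 × 42.6² = 813.9 Pa.
CL = 2W/(ρv²S) = 2×4375.3/(0.897×42.6²×10.7) = 0.5024.
CD = 0.0166 + 0.0273 × 0.5024² = 0.02349.
D = q·S·CD = 813.9 × 10.7 × 0.02349 = 204.6 N

D = 205 N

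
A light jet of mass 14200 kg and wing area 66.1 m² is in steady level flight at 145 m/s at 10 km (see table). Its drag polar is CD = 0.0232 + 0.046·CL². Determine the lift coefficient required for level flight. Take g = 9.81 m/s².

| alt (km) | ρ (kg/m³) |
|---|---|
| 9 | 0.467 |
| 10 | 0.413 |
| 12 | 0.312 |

CL = 0.485

At 10 km, from the table: ρ = 0.413 kg/m³.
In steady level flight, lift balances weight: W = mg = 14200 × 9.81 = 1.393×10^5 N.
Dynamic pressure q = 0.5 × 0.413 × 145² = 4342 Pa.
Required CL = L/(qS) = 1.393×10^5/(4342·66.1) = 0.4854.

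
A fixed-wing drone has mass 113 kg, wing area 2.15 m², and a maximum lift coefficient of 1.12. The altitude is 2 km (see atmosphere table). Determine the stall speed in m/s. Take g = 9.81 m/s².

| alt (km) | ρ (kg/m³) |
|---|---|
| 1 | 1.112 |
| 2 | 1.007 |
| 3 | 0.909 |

V_stall = 30.2 m/s

At 2 km, from the table: ρ = 1.007 kg/m³.
Stall occurs when L = W at CL,max. W = mg = 113 × 9.81 = 1109 N.
From L = ½ρV²S·CL,max = W: V_stall = √(2W/(ρSCL,max)) = √(2·1109/(1.007·2.15·1.12))
V_stall = √914.3 = 30.2 m/s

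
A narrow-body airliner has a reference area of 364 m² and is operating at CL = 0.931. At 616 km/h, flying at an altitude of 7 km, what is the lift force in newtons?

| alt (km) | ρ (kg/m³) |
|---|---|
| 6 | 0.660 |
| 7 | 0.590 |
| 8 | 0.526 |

At 7 km, from the table: ρ = 0.590 kg/m³.
Convert speed: v = 616 km/h ÷ 3.6 = 171.1 m/s.
Dynamic pressure q = ½ρv² = ½ × 0.59 × 171.1² = 8637 Pa.
L = q·S·CL = 8637 × 364 × 0.931 = 2.93×10^6 N ≈ 2930 kN

L = 2.93×10^6 N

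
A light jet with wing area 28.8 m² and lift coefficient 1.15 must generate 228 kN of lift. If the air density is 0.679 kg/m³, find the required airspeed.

L = ½ρv²S·CL ⇒ v = √(2L/(ρ·S·CL))
v = √(2 × 2.28×10^5 / (0.679 × 28.8 × 1.15)) = √20280 = 142 m/s

v = 142 m/s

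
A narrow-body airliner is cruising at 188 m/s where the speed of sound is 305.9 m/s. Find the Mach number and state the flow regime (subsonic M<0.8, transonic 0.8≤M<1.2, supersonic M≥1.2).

M = v/a = 188 / 305.9 = 0.615
M = 0.615 → subsonic.

M = 0.615 (subsonic)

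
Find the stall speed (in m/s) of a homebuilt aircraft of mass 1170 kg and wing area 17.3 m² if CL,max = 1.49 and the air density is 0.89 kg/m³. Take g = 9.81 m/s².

V_stall = 31.6 m/s

Weight W = mg = 1170 × 9.81 = 11480 N.
V_stall = √(2W/(ρ·S·CL,max)) = √(2 × 11480 / (0.89 × 17.3 × 1.49))
V_stall = √1001 = 31.6 m/s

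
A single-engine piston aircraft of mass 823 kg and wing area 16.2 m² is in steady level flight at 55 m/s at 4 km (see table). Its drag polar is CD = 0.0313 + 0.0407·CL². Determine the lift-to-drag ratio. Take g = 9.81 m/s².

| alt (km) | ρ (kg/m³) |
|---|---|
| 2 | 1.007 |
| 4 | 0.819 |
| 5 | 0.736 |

L/D = 10.6

At 4 km, from the table: ρ = 0.819 kg/m³.
Weight W = mg = 823 × 9.81 = 8073.6 N; in level flight L = W.
Dynamic pressure q = 0.5 × 0.819 × 55² = 1239 Pa.
Required CL = L/(qS) = 8073.6/(1239·16.2) = 0.4023.
CD = 0.0313 + 0.0407 × 0.4023² = 0.03789.
L/D = CL/CD = 0.4023 / 0.03789 = 10.6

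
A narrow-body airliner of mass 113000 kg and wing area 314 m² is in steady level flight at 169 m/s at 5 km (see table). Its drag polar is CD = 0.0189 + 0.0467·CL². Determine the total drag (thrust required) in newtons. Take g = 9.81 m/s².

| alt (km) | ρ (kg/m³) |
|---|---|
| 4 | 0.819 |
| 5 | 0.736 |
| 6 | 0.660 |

D = 79800 N

At 5 km, from the table: ρ = 0.736 kg/m³.
Level flight ⇒ L = W = m·g = 113000 × 9.81 = 1.1085×10^6 N.
Dynamic pressure q = 0.5 × 0.736 × 169² = 10510 Pa.
CL = 2W/(ρv²S) = 2×1.1085×10^6/(0.736×169²×314) = 0.3359.
CD = 0.0189 + 0.0467 × 0.3359² = 0.02417.
D = q·S·CD = 10510 × 314 × 0.02417 = 79760 N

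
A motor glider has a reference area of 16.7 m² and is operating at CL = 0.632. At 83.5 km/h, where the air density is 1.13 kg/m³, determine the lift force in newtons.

L = 3210 N

Convert speed: v = 83.5 km/h ÷ 3.6 = 23.19 m/s.
L = ½ρv²S·CL = ½ × 1.13 × 23.19² × 16.7 × 0.632 = 3210 N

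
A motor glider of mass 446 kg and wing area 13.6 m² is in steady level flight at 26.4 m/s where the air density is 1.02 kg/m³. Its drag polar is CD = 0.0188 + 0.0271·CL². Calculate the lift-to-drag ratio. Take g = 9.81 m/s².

In steady level flight, lift balances weight: W = mg = 446 × 9.81 = 4375.3 N.
q = ½ρv² = ½ × 1.02 × 26.4² = 355.4 Pa.
CL = 2W/(ρv²S) = 2×4375.3/(1.02×26.4²×13.6) = 0.9051.
CD = 0.0188 + 0.0271 × 0.9051² = 0.041.
L/D = CL/CD = 0.9051 / 0.041 = 22.1

L/D = 22.1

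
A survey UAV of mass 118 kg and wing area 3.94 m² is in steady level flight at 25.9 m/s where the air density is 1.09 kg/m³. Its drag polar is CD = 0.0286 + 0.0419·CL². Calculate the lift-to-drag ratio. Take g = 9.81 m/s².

L/D = 14.4

Weight W = mg = 118 × 9.81 = 1157.6 N; in level flight L = W.
Dynamic pressure q = 0.5 × 1.09 × 25.9² = 365.6 Pa.
CL = 2W/(ρv²S) = 2×1157.6/(1.09×25.9²×3.94) = 0.8036.
CD = 0.0286 + 0.0419 × 0.8036² = 0.05566.
L/D = CL/CD = 0.8036 / 0.05566 = 14.4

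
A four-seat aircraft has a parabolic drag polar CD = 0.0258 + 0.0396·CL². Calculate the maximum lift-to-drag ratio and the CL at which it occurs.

(L/D)max = 15.6, at CL = 0.807

For CD = CD0 + K·CL², (L/D)max occurs at CL* = √(CD0/K) and equals 1/(2√(K·CD0)).
(L/D)max = 1/(2√(0.0396 × 0.0258)) = 1/(2 × 0.03196) = 15.6
CL* = √(0.0258/0.0396) = 0.807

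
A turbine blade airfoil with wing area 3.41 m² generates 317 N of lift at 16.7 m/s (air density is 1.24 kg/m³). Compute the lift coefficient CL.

From L = ½ρv²S·CL, rearranging gives CL = 2L/(ρv²S).
CL = 2 × 317 / (1.24 × 16.7² × 3.41) = 0.538

CL = 0.538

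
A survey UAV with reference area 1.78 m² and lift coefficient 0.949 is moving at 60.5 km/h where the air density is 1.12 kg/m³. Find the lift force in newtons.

L = 267 N

Convert speed: v = 60.5 km/h ÷ 3.6 = 16.81 m/s.
Dynamic pressure q = ½ρv² = ½ × 1.12 × 16.81² = 158.2 Pa.
L = q·S·CL = 158.2 × 1.78 × 0.949 = 267 N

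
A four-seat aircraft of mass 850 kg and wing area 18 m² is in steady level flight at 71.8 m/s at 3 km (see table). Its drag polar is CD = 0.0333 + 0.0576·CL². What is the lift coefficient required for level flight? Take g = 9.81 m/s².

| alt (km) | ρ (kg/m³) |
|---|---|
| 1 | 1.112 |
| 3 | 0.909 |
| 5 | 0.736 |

At 3 km, from the table: ρ = 0.909 kg/m³.
In steady level flight, lift balances weight: W = mg = 850 × 9.81 = 8338.5 N.
Dynamic pressure q = 0.5 × 0.909 × 71.8² = 2343 Pa.
Required CL = L/(qS) = 8338.5/(2343·18) = 0.1977.

CL = 0.198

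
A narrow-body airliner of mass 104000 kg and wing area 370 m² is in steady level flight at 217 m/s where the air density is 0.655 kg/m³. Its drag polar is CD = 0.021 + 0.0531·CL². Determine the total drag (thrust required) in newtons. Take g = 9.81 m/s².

D = 1.3×10^5 N

Level flight ⇒ L = W = m·g = 104000 × 9.81 = 1.0202×10^6 N.
q = ½ρv² = ½ × 0.655 × 217² = 15420 Pa.
CL = W/(q·S) = 1.0202×10^6 / (15420 × 370) = 0.1788.
CD = 0.021 + 0.0531 × 0.1788² = 0.0227.
D = q·S·CD = 15420 × 370 × 0.0227 = 1.295×10^5 N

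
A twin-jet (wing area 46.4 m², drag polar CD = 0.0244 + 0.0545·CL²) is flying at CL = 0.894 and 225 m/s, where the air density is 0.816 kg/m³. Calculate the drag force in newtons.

CD = 0.0244 + 0.0545 × 0.894² = 0.06796
D = ½ρv²S·CD = ½ × 0.816 × 225² × 46.4 × 0.06796 = 65100 N

D = 65100 N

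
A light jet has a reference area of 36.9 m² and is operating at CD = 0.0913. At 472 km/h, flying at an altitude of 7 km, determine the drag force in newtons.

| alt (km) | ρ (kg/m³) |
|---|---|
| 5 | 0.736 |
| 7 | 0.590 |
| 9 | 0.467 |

At 7 km, from the table: ρ = 0.590 kg/m³.
Convert speed: v = 472 km/h ÷ 3.6 = 131.1 m/s.
D = ½ρv²S·CD = ½ × 0.59 × 131.1² × 36.9 × 0.0913 = 17100 N ≈ 17.1 kN

D = 17100 N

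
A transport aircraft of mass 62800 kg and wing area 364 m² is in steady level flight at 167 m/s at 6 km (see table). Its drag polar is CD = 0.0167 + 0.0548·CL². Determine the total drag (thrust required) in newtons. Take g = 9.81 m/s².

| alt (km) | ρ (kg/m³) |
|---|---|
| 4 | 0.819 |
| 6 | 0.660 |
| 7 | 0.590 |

At 6 km, from the table: ρ = 0.660 kg/m³.
Level flight ⇒ L = W = m·g = 62800 × 9.81 = 6.1607×10^5 N.
q = ½ρv² = ½ × 0.66 × 167² = 9203 Pa.
Required CL = L/(qS) = 6.1607×10^5/(9203·364) = 0.1839.
CD = 0.0167 + 0.0548 × 0.1839² = 0.01855.
D = q·S·CD = 9203 × 364 × 0.01855 = 62150 N

D = 62200 N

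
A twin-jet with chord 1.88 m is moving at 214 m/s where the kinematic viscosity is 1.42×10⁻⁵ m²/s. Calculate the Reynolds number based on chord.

Re = v·c/ν = 214 × 1.88 / (1.42×10⁻⁵) = 2.83×10^7

Re = 2.83×10^7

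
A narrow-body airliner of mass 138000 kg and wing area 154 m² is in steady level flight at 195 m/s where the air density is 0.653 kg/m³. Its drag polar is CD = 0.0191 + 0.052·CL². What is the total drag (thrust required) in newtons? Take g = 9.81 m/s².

Level flight ⇒ L = W = m·g = 138000 × 9.81 = 1.3538×10^6 N.
q = ½ρv² = ½ × 0.653 × 195² = 12420 Pa.
Required CL = L/(qS) = 1.3538×10^6/(12420·154) = 0.7081.
CD = 0.0191 + 0.052 × 0.7081² = 0.04517.
D = q·S·CD = 12420 × 154 × 0.04517 = 86360 N

D = 86400 N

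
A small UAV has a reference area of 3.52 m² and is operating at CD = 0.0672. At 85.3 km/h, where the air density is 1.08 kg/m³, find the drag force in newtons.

D = 71.7 N

Convert speed: v = 85.3 km/h ÷ 3.6 = 23.69 m/s.
Dynamic pressure q = ½ρv² = ½ × 1.08 × 23.69² = 303.2 Pa.
D = q·S·CD = 303.2 × 3.52 × 0.0672 = 71.7 N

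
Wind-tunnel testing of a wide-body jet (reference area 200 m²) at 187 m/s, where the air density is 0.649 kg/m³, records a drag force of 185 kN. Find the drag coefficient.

CD = 0.0815

From D = ½ρv²S·CD, rearranging gives CD = 2D/(ρv²S).
CD = 2 × 1.85×10^5 / (0.649 × 187² × 200) = 0.0815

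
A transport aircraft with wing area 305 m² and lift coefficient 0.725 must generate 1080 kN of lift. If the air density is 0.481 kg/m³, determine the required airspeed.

v = 143 m/s

L = ½ρv²S·CL ⇒ v = √(2L/(ρ·S·CL))
v = √(2 × 1.08×10^6 / (0.481 × 305 × 0.725)) = √20310 = 143 m/s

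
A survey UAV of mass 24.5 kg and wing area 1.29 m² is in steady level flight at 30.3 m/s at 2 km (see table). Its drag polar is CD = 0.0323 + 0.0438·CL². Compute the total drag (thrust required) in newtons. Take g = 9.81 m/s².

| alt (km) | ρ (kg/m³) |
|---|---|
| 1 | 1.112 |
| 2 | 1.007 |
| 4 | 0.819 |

D = 23.5 N

At 2 km, from the table: ρ = 1.007 kg/m³.
In steady level flight, lift balances weight: W = mg = 24.5 × 9.81 = 240.34 N.
q = ½ρv² = ½ × 1.007 × 30.3² = 462.3 Pa.
CL = 2W/(ρv²S) = 2×240.34/(1.007×30.3²×1.29) = 0.4031.
CD = 0.0323 + 0.0438 × 0.4031² = 0.03942.
D = q·S·CD = 462.3 × 1.29 × 0.03942 = 23.5 N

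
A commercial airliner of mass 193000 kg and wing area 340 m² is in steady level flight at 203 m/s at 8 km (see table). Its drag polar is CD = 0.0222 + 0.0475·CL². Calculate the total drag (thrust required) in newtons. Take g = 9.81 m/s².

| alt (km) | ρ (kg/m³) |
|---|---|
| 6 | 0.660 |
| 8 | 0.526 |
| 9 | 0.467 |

At 8 km, from the table: ρ = 0.526 kg/m³.
Level flight ⇒ L = W = m·g = 193000 × 9.81 = 1.8933×10^6 N.
Dynamic pressure q = 0.5 × 0.526 × 203² = 10840 Pa.
CL = 2W/(ρv²S) = 2×1.8933×10^6/(0.526×203²×340) = 0.5138.
CD = 0.0222 + 0.0475 × 0.5138² = 0.03474.
D = q·S·CD = 10840 × 340 × 0.03474 = 1.28×10^5 N

D = 1.28×10^5 N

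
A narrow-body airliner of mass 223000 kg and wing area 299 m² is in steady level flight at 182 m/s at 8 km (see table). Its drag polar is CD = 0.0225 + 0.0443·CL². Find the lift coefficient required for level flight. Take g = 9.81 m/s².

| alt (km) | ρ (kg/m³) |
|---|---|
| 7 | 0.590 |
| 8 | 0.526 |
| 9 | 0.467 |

At 8 km, from the table: ρ = 0.526 kg/m³.
Level flight ⇒ L = W = m·g = 223000 × 9.81 = 2.1876×10^6 N.
Dynamic pressure q = 0.5 × 0.526 × 182² = 8712 Pa.
CL = W/(q·S) = 2.1876×10^6 / (8712 × 299) = 0.8399.

CL = 0.84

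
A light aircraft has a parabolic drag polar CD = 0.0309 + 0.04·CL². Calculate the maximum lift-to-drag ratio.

For CD = CD0 + K·CL², (L/D)max occurs at CL* = √(CD0/K) and equals 1/(2√(K·CD0)).
(L/D)max = 1/(2√(0.04 × 0.0309)) = 1/(2 × 0.03516) = 14.2

(L/D)max = 14.2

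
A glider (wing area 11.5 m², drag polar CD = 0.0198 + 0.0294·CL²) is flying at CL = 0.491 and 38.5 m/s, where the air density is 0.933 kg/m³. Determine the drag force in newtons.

CD = 0.0198 + 0.0294 × 0.491² = 0.02689
D = ½ρv²S·CD = ½ × 0.933 × 38.5² × 11.5 × 0.02689 = 214 N

D = 214 N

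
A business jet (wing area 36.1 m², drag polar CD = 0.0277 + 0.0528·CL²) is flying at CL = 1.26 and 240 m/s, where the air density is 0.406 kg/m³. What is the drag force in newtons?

D = 47100 N

CD = 0.0277 + 0.0528 × 1.26² = 0.1115
D = ½ρv²S·CD = ½ × 0.406 × 240² × 36.1 × 0.1115 = 47100 N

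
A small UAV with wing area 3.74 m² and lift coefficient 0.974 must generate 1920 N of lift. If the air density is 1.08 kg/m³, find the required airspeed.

L = ½ρv²S·CL ⇒ v = √(2L/(ρ·S·CL))
v = √(2 × 1920 / (1.08 × 3.74 × 0.974)) = √976.1 = 31.2 m/s

v = 31.2 m/s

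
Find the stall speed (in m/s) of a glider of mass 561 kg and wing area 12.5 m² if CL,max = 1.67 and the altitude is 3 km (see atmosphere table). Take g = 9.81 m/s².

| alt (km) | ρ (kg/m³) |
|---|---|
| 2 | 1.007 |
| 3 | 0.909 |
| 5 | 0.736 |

V_stall = 24.1 m/s

At 3 km, from the table: ρ = 0.909 kg/m³.
Weight W = mg = 561 × 9.81 = 5503 N.
V_stall = √(2W/(ρ·S·CL,max)) = √(2 × 5503 / (0.909 × 12.5 × 1.67))
V_stall = √580.1 = 24.1 m/s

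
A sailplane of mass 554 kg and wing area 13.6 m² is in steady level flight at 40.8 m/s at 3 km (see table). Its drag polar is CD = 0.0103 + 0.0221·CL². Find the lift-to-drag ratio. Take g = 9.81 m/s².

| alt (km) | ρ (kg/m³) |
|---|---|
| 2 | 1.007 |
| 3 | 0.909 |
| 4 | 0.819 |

At 3 km, from the table: ρ = 0.909 kg/m³.
In steady level flight, lift balances weight: W = mg = 554 × 9.81 = 5434.7 N.
q = ½ρv² = ½ × 0.909 × 40.8² = 756.6 Pa.
Required CL = L/(qS) = 5434.7/(756.6·13.6) = 0.5282.
CD = 0.0103 + 0.0221 × 0.5282² = 0.01647.
L/D = CL/CD = 0.5282 / 0.01647 = 32.1

L/D = 32.1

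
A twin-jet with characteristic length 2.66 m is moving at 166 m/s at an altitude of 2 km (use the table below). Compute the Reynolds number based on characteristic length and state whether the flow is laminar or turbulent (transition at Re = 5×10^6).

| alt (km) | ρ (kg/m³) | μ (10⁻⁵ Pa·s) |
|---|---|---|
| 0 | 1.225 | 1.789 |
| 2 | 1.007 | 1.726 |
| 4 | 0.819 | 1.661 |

Re = 2.58×10^7 (turbulent)

At 2 km, from the table: ρ = 1.007 kg/m³, μ = 1.726×10⁻⁵ Pa·s.
Re = ρ·v·c/μ = 1.007 × 166 × 2.66 / (1.726×10⁻⁵) = 2.58×10^7
Since 2.58×10^7 > 5×10^6, the flow is turbulent.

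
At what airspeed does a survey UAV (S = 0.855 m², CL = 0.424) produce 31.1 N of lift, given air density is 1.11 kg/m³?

L = ½ρv²S·CL ⇒ v = √(2L/(ρ·S·CL))
v = √(2 × 31.1 / (1.11 × 0.855 × 0.424)) = √154.6 = 12.4 m/s

v = 12.4 m/s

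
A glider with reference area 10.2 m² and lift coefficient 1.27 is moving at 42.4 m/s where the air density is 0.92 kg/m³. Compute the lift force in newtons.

L = ½ρv²S·CL = ½ × 0.92 × 42.4² × 10.2 × 1.27 = 10700 N ≈ 10.7 kN

L = 10700 N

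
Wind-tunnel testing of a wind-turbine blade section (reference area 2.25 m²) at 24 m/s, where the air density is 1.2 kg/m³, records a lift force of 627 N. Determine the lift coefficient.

From L = ½ρv²S·CL, rearranging gives CL = 2L/(ρv²S).
CL = 2 × 627 / (1.2 × 24² × 2.25) = 0.806

CL = 0.806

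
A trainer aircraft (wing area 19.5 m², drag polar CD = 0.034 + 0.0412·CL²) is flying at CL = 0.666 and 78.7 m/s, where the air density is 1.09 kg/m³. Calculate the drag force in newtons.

D = 3440 N

CD = 0.034 + 0.0412 × 0.666² = 0.05227
D = ½ρv²S·CD = ½ × 1.09 × 78.7² × 19.5 × 0.05227 = 3440 N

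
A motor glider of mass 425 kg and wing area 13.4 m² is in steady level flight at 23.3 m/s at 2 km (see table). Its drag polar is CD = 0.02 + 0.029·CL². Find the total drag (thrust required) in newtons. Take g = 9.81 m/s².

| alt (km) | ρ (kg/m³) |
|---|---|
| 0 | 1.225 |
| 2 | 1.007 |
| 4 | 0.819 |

At 2 km, from the table: ρ = 1.007 kg/m³.
Level flight ⇒ L = W = m·g = 425 × 9.81 = 4169.2 N.
q = ½ρv² = ½ × 1.007 × 23.3² = 273.3 Pa.
CL = 2W/(ρv²S) = 2×4169.2/(1.007×23.3²×13.4) = 1.138.
CD = 0.02 + 0.029 × 1.138² = 0.05757.
D = q·S·CD = 273.3 × 13.4 × 0.05757 = 210.9 N

D = 211 N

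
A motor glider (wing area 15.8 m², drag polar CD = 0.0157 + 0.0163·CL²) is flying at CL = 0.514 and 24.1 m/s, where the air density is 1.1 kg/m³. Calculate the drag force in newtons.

CD = 0.0157 + 0.0163 × 0.514² = 0.02001
D = ½ρv²S·CD = ½ × 1.1 × 24.1² × 15.8 × 0.02001 = 101 N

D = 101 N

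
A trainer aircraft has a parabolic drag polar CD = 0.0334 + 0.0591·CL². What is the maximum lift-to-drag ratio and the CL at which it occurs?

For CD = CD0 + K·CL², (L/D)max occurs at CL* = √(CD0/K) and equals 1/(2√(K·CD0)).
(L/D)max = 1/(2√(0.0591 × 0.0334)) = 1/(2 × 0.04443) = 11.3
CL* = √(0.0334/0.0591) = 0.752

(L/D)max = 11.3, at CL = 0.752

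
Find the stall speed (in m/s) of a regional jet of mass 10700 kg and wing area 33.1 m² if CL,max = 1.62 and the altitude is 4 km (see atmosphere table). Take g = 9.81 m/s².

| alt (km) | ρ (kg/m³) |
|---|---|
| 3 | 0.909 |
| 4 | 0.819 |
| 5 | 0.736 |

V_stall = 69.1 m/s

At 4 km, from the table: ρ = 0.819 kg/m³.
Stall occurs when L = W at CL,max. W = mg = 10700 × 9.81 = 1.05×10^5 N.
From L = ½ρV²S·CL,max = W: V_stall = √(2W/(ρSCL,max)) = √(2·1.05×10^5/(0.819·33.1·1.62))
V_stall = √4780 = 69.1 m/s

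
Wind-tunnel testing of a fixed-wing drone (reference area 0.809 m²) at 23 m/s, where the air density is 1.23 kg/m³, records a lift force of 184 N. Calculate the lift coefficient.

From L = ½ρv²S·CL, rearranging gives CL = 2L/(ρv²S).
CL = 2 × 184 / (1.23 × 23² × 0.809) = 0.699

CL = 0.699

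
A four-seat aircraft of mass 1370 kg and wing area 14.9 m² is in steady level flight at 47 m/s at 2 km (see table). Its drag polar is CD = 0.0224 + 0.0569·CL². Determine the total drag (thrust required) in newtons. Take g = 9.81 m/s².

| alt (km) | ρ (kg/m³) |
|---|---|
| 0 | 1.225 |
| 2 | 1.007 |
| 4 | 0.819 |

At 2 km, from the table: ρ = 1.007 kg/m³.
Level flight ⇒ L = W = m·g = 1370 × 9.81 = 13440 N.
Dynamic pressure q = 0.5 × 1.007 × 47² = 1112 Pa.
CL = W/(q·S) = 13440 / (1112 × 14.9) = 0.811.
CD = 0.0224 + 0.0569 × 0.811² = 0.05982.
D = q·S·CD = 1112 × 14.9 × 0.05982 = 991.4 N

D = 991 N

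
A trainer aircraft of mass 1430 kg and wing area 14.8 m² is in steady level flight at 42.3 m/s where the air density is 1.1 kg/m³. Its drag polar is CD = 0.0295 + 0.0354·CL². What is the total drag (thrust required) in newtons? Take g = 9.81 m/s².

D = 908 N

Level flight ⇒ L = W = m·g = 1430 × 9.81 = 14028 N.
Dynamic pressure q = 0.5 × 1.1 × 42.3² = 984.1 Pa.
Required CL = L/(qS) = 14028/(984.1·14.8) = 0.9632.
CD = 0.0295 + 0.0354 × 0.9632² = 0.06234.
D = q·S·CD = 984.1 × 14.8 × 0.06234 = 908 N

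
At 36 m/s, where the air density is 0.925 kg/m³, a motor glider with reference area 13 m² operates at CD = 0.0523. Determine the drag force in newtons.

D = 408 N

D = ½ρv²S·CD = ½ × 0.925 × 36² × 13 × 0.0523 = 408 N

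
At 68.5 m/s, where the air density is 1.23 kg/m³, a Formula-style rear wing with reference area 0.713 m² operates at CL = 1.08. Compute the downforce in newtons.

L = ½ρv²S·CL = ½ × 1.23 × 68.5² × 0.713 × 1.08 = 2220 N

L = 2220 N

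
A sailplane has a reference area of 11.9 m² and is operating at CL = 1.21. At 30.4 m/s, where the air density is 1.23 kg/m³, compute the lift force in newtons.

Dynamic pressure q = ½ρv² = ½ × 1.23 × 30.4² = 568.4 Pa.
L = q·S·CL = 568.4 × 11.9 × 1.21 = 8180 N ≈ 8.18 kN

L = 8180 N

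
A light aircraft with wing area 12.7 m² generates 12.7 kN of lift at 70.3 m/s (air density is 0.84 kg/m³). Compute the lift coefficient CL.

CL = 0.482

From L = ½ρv²S·CL, rearranging gives CL = 2L/(ρv²S).
CL = 2 × 12700 / (0.84 × 70.3² × 12.7) = 0.482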